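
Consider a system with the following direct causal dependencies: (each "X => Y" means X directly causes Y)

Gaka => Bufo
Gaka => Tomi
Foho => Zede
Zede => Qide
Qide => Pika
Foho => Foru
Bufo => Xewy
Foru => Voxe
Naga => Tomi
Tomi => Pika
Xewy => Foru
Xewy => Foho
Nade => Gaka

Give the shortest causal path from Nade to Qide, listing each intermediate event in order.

Nade → Gaka
Gaka → Bufo
Bufo → Xewy
Xewy → Foho
Foho → Zede
Zede → Qide
Length: 6 steps.

Nade → Gaka → Bufo → Xewy → Foho → Zede → Qide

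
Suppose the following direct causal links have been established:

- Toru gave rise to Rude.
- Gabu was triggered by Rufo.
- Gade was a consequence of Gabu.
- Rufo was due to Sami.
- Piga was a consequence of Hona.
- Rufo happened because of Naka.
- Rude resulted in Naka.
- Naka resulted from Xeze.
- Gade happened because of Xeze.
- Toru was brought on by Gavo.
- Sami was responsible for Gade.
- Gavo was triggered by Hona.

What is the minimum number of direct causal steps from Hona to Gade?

Shortest chain: Hona → Gavo → Toru → Rude → Naka → Rufo → Gabu → Gade.

7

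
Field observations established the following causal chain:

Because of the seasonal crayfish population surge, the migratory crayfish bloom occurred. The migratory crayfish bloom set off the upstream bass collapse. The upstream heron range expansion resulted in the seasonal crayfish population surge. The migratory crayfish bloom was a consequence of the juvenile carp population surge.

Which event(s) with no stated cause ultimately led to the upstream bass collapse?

the juvenile carp population surge, the upstream heron range expansion

Tracing upstream from the upstream bass collapse: the upstream bass collapse ← the migratory crayfish bloom ← the juvenile carp population surge.
A separate upstream branch: the upstream bass collapse ← the migratory crayfish bloom ← the seasonal crayfish population surge ← the upstream heron range expansion.
Each of those chain origins has no stated cause.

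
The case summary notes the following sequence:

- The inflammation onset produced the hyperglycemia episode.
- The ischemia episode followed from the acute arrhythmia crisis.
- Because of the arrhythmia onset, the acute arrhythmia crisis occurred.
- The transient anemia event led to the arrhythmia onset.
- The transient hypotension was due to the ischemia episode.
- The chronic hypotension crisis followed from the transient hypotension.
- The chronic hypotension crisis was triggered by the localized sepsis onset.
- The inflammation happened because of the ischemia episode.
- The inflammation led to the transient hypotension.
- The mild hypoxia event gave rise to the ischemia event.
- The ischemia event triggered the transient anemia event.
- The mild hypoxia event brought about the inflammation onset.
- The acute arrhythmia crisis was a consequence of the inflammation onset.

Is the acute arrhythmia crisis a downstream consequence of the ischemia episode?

The ischemia episode leads to the inflammation, the transient hypotension, the chronic hypotension crisis; the acute arrhythmia crisis is not among them.

No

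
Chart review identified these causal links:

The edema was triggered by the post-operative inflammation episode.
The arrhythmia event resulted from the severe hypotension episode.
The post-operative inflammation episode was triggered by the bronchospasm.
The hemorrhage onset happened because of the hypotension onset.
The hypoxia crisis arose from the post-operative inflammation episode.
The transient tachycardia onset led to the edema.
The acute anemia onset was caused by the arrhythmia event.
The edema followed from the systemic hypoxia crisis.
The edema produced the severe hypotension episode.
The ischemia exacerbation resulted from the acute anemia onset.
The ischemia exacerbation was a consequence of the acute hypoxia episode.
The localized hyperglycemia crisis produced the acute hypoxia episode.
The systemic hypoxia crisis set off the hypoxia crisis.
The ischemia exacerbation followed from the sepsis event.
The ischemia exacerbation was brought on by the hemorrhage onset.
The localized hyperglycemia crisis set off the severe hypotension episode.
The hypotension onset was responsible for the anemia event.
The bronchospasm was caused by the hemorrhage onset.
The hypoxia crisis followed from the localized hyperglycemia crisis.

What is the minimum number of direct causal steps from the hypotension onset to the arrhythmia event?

6

Shortest chain: the hypotension onset → the hemorrhage onset → the bronchospasm → the post-operative inflammation episode → the edema → the severe hypotension episode → the arrhythmia event.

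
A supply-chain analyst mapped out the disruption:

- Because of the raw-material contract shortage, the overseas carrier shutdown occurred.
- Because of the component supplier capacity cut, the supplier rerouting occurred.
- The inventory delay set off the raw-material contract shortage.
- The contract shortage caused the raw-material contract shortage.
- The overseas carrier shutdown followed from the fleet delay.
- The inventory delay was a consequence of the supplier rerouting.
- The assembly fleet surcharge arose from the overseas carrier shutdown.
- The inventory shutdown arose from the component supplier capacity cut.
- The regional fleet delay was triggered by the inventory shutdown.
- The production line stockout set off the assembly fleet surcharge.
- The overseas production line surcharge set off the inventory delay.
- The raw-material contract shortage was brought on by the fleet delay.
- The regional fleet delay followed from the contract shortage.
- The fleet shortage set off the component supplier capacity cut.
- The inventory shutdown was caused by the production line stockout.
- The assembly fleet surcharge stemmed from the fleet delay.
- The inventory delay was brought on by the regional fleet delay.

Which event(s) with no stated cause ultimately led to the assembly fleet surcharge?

Tracing upstream from the assembly fleet surcharge: the assembly fleet surcharge ← the overseas carrier shutdown ← the raw-material contract shortage ← the inventory delay ← the overseas production line surcharge.
A separate upstream branch: the assembly fleet surcharge ← the overseas carrier shutdown ← the raw-material contract shortage ← the inventory delay ← the supplier rerouting ← the component supplier capacity cut ← the fleet shortage.
A separate upstream branch: the assembly fleet surcharge ← the production line stockout.
A separate upstream branch: the assembly fleet surcharge ← the overseas carrier shutdown ← the raw-material contract shortage ← the contract shortage.
A separate upstream branch: the assembly fleet surcharge ← the fleet delay.
Each of those chain origins has no stated cause.

the contract shortage, the fleet delay, the fleet shortage, the overseas production line surcharge, the production line stockout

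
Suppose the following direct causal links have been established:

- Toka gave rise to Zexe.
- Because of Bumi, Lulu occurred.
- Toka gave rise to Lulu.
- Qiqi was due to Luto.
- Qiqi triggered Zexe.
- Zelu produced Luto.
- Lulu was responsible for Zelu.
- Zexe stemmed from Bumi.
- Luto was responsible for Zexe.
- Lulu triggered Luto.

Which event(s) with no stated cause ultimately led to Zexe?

Bumi, Toka

Tracing upstream from Zexe: Zexe ← Bumi.
A separate upstream branch: Zexe ← Toka.
Each of those chain origins has no stated cause.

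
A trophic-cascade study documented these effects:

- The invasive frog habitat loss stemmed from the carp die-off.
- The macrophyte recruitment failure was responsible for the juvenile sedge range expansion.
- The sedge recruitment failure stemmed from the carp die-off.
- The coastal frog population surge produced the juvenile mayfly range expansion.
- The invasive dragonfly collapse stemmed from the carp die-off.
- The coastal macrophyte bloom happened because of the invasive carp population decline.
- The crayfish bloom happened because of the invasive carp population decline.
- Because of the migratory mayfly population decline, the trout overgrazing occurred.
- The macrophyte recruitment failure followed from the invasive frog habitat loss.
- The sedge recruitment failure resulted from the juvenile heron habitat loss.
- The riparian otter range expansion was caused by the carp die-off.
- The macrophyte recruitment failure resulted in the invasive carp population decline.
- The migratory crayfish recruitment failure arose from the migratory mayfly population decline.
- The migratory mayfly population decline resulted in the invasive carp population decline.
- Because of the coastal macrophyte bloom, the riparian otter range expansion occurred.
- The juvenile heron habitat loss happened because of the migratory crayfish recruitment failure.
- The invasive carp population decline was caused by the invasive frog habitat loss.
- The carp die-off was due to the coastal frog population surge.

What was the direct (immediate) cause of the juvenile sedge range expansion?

the macrophyte recruitment failure

Upstream contributors include the coastal frog population surge, the carp die-off, the invasive frog habitat loss, but only the macrophyte recruitment failure feeds directly into the juvenile sedge range expansion.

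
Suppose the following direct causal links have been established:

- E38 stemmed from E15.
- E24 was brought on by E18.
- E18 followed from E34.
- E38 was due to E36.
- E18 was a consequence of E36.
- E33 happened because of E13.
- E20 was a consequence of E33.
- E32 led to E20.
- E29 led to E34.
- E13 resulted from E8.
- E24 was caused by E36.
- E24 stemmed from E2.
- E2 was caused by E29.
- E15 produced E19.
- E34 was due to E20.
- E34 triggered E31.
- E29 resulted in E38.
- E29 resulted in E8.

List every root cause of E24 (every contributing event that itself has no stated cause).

Tracing upstream from E24: E24 ← E2 ← E29.
A separate upstream branch: E24 ← E36.
A separate upstream branch: E24 ← E18 ← E34 ← E20 ← E32.
Each of those chain origins has no stated cause.

E29, E32, E36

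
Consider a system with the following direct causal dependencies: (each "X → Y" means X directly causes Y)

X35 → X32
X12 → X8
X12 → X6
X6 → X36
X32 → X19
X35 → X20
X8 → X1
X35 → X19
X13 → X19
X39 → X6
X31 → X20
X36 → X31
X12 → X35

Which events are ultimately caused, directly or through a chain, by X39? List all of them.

X20, X31, X36, X6

Direct effects: X6.
2 steps out: X36.
3 steps out: X31.
4 steps out: X20.
Not reachable from it: X12, X35, X32, X13, X8, X1, X19.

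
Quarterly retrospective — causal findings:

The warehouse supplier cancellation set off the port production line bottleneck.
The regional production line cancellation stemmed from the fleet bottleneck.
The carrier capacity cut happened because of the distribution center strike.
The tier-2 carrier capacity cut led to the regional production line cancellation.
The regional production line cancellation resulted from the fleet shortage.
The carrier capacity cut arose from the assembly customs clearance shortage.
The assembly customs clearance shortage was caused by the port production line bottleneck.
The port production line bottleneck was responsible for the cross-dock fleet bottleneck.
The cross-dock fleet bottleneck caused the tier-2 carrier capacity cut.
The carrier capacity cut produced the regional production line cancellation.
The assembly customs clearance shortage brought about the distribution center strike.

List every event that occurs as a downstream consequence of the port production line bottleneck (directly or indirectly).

Direct effects: the assembly customs clearance shortage, the cross-dock fleet bottleneck.
2 steps out: the distribution center strike, the tier-2 carrier capacity cut, the carrier capacity cut.
3 steps out: the regional production line cancellation.
Not reachable from it: the warehouse supplier cancellation, the fleet bottleneck, the fleet shortage.

the assembly customs clearance shortage, the carrier capacity cut, the cross-dock fleet bottleneck, the distribution center strike, the regional production line cancellation, the tier-2 carrier capacity cut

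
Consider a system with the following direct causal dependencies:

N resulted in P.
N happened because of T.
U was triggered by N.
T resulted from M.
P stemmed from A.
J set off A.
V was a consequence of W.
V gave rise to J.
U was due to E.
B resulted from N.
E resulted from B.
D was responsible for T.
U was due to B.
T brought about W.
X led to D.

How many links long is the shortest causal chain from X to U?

4

Shortest chain: X → D → T → N → U.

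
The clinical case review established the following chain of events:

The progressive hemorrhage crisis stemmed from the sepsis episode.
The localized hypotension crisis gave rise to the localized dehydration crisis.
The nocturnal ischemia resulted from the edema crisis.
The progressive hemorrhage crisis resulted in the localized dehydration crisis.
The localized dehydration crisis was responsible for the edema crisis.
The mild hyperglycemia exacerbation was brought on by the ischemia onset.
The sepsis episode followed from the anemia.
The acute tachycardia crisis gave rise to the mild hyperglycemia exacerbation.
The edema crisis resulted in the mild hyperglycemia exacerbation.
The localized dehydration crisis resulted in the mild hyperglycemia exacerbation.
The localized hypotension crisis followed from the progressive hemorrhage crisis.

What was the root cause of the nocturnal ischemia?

the anemia

Tracing upstream from the nocturnal ischemia: the nocturnal ischemia ← the edema crisis ← the localized dehydration crisis ← the progressive hemorrhage crisis ← the sepsis episode ← the anemia.
The anemia has no stated cause, so it is the root.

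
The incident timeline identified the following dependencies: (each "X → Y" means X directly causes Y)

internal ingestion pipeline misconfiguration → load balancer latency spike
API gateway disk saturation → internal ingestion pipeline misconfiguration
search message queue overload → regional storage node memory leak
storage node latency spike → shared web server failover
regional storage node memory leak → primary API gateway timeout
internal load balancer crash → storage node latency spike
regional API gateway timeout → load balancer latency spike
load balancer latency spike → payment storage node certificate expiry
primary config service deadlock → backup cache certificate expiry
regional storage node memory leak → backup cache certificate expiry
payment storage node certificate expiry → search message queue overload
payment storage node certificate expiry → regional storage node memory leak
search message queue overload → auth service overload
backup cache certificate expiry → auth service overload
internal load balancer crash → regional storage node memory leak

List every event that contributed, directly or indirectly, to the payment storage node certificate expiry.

the API gateway disk saturation, the internal ingestion pipeline misconfiguration, the load balancer latency spike, the regional API gateway timeout

Immediate cause of the payment storage node certificate expiry: the load balancer latency spike.
Further upstream: the API gateway disk saturation, the internal ingestion pipeline misconfiguration, the regional API gateway timeout.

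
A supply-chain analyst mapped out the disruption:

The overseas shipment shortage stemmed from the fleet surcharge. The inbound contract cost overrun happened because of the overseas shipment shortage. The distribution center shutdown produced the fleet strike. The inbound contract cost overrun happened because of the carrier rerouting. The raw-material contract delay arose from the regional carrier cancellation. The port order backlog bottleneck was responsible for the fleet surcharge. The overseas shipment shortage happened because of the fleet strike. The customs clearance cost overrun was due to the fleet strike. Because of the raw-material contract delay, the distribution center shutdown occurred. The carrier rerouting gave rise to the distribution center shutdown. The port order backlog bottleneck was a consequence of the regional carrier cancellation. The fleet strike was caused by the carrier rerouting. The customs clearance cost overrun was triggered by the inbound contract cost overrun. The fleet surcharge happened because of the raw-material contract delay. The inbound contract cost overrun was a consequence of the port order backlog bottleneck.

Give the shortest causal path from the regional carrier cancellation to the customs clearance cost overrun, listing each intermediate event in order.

the regional carrier cancellation → the port order backlog bottleneck
the port order backlog bottleneck → the inbound contract cost overrun
the inbound contract cost overrun → the customs clearance cost overrun
Length: 3 steps.

the regional carrier cancellation → the port order backlog bottleneck → the inbound contract cost overrun → the customs clearance cost overrun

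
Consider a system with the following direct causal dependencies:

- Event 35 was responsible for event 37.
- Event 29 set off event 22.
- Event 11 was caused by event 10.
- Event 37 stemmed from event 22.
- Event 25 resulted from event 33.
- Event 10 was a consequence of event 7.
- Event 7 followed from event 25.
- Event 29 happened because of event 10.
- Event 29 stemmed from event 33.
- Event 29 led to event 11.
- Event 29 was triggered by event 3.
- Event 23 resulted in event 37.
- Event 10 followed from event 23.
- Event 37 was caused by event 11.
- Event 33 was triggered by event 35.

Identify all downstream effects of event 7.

Direct effects: event 10.
2 steps out: event 29, event 11.
3 steps out: event 22, event 37.
Not reachable from it: event 35, event 33, event 25, event 23, event 3.

event 10, event 11, event 22, event 29, event 37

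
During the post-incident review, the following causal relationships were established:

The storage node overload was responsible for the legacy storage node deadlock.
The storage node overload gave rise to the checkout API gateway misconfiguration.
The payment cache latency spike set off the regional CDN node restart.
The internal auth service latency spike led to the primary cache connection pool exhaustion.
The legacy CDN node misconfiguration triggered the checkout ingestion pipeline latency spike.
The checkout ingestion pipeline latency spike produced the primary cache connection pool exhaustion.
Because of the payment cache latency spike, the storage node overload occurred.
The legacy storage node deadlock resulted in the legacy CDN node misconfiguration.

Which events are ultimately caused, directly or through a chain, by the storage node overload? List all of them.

Direct effects: the legacy storage node deadlock, the checkout API gateway misconfiguration.
2 steps out: the legacy CDN node misconfiguration.
3 steps out: the checkout ingestion pipeline latency spike.
4 steps out: the primary cache connection pool exhaustion.
Not reachable from it: the payment cache latency spike, the regional CDN node restart, the internal auth service latency spike.

the checkout API gateway misconfiguration, the checkout ingestion pipeline latency spike, the legacy CDN node misconfiguration, the legacy storage node deadlock, the primary cache connection pool exhaustion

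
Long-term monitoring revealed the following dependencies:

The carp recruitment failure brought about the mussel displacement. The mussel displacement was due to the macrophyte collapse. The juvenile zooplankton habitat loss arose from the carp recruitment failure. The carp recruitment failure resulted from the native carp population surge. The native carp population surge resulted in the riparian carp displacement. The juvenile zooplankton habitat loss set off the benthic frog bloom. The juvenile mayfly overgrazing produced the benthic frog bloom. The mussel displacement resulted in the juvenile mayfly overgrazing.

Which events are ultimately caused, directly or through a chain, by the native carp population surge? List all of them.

the benthic frog bloom, the carp recruitment failure, the juvenile mayfly overgrazing, the juvenile zooplankton habitat loss, the mussel displacement, the riparian carp displacement

Direct effects: the riparian carp displacement, the carp recruitment failure.
2 steps out: the mussel displacement, the juvenile zooplankton habitat loss.
3 steps out: the juvenile mayfly overgrazing, the benthic frog bloom.
Not reachable from it: the macrophyte collapse.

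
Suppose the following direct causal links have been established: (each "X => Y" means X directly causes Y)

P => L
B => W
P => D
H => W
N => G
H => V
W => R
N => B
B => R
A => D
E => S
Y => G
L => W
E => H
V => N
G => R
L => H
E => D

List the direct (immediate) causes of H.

E, L

Upstream contributors include P, but only E, L feed directly into H.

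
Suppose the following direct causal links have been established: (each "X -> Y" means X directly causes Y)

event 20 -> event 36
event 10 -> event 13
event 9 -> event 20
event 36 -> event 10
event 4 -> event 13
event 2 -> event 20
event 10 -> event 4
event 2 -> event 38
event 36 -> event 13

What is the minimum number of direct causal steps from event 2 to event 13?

Shortest chain: event 2 → event 20 → event 36 → event 13.

3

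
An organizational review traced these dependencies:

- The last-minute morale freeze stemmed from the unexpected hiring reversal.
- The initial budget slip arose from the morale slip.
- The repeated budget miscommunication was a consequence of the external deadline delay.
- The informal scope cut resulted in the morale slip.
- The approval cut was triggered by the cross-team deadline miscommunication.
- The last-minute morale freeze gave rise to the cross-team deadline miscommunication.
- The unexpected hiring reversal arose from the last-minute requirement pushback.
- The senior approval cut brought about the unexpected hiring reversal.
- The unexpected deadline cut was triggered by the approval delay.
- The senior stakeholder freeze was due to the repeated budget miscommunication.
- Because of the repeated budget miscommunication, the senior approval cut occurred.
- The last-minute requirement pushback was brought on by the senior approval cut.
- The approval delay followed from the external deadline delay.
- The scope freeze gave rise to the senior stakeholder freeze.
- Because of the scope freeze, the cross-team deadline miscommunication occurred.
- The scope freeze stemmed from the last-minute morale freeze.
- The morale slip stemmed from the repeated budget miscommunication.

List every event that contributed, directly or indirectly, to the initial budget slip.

the external deadline delay, the informal scope cut, the morale slip, the repeated budget miscommunication

Immediate cause of the initial budget slip: the morale slip.
Further upstream: the external deadline delay, the repeated budget miscommunication, the informal scope cut.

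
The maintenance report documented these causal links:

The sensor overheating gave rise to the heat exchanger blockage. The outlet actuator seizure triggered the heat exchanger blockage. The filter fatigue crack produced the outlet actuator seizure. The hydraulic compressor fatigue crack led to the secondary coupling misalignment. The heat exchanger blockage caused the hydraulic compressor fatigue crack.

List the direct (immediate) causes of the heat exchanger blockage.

Upstream contributors include the filter fatigue crack, but only the outlet actuator seizure, the sensor overheating feed directly into the heat exchanger blockage.

the outlet actuator seizure, the sensor overheating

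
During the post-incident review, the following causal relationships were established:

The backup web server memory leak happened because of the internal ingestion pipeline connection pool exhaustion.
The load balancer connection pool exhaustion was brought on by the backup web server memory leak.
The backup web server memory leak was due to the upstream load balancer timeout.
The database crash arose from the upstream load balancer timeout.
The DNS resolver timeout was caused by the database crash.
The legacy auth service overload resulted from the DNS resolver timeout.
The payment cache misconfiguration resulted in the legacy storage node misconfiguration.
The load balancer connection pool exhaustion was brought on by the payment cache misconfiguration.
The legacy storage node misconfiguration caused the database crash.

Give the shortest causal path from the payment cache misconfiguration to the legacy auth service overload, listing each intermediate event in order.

the payment cache misconfiguration → the legacy storage node misconfiguration
the legacy storage node misconfiguration → the database crash
the database crash → the DNS resolver timeout
the DNS resolver timeout → the legacy auth service overload
Length: 4 steps.

the payment cache misconfiguration → the legacy storage node misconfiguration → the database crash → the DNS resolver timeout → the legacy auth service overload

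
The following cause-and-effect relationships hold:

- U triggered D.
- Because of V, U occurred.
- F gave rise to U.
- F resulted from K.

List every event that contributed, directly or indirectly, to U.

F, K, V

Immediate causes of U: F, V.
Further upstream: K.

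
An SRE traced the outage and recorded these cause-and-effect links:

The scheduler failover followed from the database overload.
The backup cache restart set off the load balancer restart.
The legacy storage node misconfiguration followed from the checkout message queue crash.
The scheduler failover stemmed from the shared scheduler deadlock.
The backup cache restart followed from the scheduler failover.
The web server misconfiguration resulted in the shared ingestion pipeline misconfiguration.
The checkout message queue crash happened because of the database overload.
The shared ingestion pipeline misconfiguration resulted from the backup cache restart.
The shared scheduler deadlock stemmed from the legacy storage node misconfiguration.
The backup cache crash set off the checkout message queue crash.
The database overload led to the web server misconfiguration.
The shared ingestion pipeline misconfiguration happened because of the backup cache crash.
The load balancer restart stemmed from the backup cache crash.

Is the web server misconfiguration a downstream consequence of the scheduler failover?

The scheduler failover leads to the backup cache restart, the shared ingestion pipeline misconfiguration, the load balancer restart; the web server misconfiguration is not among them.

No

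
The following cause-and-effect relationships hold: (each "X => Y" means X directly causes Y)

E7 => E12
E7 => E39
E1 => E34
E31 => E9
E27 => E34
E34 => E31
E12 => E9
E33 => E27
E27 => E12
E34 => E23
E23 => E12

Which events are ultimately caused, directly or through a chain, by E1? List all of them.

Direct effects: E34.
2 steps out: E23, E31.
3 steps out: E12, E9.
Not reachable from it: E7, E33, E27, E39.

E12, E23, E31, E34, E9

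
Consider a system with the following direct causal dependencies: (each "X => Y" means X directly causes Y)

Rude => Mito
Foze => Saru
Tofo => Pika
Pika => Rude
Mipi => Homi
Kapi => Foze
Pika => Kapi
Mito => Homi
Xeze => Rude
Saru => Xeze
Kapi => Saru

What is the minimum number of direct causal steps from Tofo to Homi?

Shortest chain: Tofo → Pika → Rude → Mito → Homi.

4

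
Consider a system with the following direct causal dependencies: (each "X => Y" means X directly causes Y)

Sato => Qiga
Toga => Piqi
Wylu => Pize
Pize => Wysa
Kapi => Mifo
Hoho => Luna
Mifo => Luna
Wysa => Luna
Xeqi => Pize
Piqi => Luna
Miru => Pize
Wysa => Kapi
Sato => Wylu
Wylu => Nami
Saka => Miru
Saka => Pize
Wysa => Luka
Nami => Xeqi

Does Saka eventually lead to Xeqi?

No

Saka leads to Miru, Pize, Wysa, Kapi, Mifo, Luna, Luka; Xeqi is not among them.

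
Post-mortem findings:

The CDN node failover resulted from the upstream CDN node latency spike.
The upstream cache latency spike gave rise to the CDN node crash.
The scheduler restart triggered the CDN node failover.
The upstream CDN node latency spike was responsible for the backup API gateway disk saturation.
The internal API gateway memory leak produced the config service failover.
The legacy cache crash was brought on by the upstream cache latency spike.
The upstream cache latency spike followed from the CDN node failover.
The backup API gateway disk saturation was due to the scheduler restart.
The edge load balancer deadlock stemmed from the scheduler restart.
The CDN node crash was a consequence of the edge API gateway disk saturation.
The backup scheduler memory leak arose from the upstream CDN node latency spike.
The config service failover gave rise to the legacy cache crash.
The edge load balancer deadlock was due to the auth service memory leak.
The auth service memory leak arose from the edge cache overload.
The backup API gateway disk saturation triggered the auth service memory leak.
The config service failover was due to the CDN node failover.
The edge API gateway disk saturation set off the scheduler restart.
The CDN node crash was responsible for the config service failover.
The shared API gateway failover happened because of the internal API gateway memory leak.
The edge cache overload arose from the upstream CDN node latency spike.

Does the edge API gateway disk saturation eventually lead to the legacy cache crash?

Yes

There is a causal chain: the edge API gateway disk saturation → the CDN node crash → the config service failover → the legacy cache crash.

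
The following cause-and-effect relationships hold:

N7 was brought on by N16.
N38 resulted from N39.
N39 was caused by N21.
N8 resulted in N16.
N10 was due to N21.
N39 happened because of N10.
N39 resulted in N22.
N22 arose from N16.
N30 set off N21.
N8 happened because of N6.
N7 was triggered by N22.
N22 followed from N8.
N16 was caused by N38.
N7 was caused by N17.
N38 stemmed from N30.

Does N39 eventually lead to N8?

N39 leads to N38, N16, N22, N7; N8 is not among them.

No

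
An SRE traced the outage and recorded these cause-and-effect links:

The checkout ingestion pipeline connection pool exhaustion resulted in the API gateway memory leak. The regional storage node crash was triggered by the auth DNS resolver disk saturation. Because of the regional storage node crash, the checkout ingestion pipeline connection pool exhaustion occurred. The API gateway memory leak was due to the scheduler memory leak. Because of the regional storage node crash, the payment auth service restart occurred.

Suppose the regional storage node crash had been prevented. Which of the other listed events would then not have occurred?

the checkout ingestion pipeline connection pool exhaustion, the payment auth service restart

Downstream of the regional storage node crash: the checkout ingestion pipeline connection pool exhaustion, the API gateway memory leak, the payment auth service restart.
Of those, still caused via another path: the API gateway memory leak.
The remainder have no surviving cause.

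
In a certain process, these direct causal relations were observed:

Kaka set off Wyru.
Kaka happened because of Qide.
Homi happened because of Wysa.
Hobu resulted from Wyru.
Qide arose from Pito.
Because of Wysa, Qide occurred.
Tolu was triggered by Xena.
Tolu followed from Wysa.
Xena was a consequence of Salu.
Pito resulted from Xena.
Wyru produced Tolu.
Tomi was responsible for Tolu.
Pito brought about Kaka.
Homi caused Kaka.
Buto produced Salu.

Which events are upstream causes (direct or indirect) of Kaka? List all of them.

Buto, Homi, Pito, Qide, Salu, Wysa, Xena

Immediate causes of Kaka: Homi, Pito, Qide.
Further upstream: Buto, Salu, Wysa, Xena.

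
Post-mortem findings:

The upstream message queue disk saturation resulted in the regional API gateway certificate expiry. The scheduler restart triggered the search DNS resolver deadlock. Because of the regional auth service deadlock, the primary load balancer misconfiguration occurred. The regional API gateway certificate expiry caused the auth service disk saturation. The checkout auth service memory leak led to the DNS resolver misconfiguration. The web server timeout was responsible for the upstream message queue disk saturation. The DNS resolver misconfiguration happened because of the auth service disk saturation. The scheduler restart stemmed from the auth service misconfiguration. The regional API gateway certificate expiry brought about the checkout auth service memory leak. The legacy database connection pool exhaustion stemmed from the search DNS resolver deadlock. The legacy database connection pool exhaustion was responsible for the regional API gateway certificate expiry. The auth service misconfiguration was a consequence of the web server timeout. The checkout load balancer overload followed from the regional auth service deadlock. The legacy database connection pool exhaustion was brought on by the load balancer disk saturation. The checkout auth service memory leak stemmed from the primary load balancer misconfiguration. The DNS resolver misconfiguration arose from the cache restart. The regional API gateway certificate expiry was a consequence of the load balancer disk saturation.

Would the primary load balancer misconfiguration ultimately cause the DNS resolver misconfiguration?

There is a causal chain: the primary load balancer misconfiguration → the checkout auth service memory leak → the DNS resolver misconfiguration.

Yes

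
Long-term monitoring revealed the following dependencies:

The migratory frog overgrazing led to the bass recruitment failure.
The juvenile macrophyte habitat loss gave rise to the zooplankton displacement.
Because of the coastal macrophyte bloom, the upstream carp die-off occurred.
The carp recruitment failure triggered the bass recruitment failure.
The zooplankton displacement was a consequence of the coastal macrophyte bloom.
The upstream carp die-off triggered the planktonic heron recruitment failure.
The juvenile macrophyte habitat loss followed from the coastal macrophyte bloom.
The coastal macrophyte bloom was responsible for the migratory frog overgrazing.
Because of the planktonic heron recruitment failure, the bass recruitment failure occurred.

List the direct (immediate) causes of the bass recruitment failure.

Upstream contributors include the coastal macrophyte bloom, the upstream carp die-off, but only the carp recruitment failure, the migratory frog overgrazing, the planktonic heron recruitment failure feed directly into the bass recruitment failure.

the carp recruitment failure, the migratory frog overgrazing, the planktonic heron recruitment failure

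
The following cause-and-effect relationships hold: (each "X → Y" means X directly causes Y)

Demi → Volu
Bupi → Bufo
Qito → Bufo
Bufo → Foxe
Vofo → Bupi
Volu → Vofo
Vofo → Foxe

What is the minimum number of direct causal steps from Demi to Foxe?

3

Shortest chain: Demi → Volu → Vofo → Foxe.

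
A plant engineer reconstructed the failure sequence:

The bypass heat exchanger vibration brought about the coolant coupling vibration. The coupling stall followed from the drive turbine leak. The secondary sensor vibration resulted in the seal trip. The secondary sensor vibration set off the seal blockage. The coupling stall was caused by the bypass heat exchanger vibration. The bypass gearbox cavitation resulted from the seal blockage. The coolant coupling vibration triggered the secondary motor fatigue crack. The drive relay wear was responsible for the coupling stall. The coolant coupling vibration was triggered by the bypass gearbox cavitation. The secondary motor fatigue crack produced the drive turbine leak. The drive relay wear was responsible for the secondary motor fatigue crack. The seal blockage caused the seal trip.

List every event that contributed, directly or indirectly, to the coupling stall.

the bypass gearbox cavitation, the bypass heat exchanger vibration, the coolant coupling vibration, the drive relay wear, the drive turbine leak, the seal blockage, the secondary motor fatigue crack, the secondary sensor vibration

Immediate causes of the coupling stall: the drive relay wear, the bypass heat exchanger vibration, the drive turbine leak.
Further upstream: the secondary sensor vibration, the seal blockage, the bypass gearbox cavitation, the coolant coupling vibration, the secondary motor fatigue crack.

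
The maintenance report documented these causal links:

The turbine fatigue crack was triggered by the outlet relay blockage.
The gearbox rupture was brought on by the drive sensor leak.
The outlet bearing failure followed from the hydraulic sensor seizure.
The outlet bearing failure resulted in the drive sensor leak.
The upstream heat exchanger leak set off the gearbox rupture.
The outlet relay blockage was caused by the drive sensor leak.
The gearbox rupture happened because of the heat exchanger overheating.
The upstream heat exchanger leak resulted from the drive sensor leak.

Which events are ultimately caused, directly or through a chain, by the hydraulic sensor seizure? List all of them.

the drive sensor leak, the gearbox rupture, the outlet bearing failure, the outlet relay blockage, the turbine fatigue crack, the upstream heat exchanger leak

Direct effects: the outlet bearing failure.
2 steps out: the drive sensor leak.
3 steps out: the outlet relay blockage, the upstream heat exchanger leak, the gearbox rupture.
4 steps out: the turbine fatigue crack.
Not reachable from it: the heat exchanger overheating.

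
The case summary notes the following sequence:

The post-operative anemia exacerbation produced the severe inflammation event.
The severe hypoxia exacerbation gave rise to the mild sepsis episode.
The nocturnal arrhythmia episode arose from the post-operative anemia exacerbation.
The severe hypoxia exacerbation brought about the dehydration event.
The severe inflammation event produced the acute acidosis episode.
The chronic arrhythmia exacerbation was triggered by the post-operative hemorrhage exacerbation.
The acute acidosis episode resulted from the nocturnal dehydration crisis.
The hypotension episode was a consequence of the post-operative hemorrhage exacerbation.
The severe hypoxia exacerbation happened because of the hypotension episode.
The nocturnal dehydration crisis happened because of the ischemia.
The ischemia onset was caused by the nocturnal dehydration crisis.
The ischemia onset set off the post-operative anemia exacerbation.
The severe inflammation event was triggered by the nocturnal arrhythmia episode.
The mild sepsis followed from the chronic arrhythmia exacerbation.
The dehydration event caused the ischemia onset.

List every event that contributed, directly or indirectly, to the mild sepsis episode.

the hypotension episode, the post-operative hemorrhage exacerbation, the severe hypoxia exacerbation

Immediate cause of the mild sepsis episode: the severe hypoxia exacerbation.
Further upstream: the post-operative hemorrhage exacerbation, the hypotension episode.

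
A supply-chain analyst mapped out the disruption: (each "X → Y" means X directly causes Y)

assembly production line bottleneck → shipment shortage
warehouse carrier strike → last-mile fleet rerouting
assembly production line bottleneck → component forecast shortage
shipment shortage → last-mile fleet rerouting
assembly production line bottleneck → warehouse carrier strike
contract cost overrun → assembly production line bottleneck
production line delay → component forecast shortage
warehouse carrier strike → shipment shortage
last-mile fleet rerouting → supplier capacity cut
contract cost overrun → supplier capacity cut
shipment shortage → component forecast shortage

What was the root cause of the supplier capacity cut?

Tracing upstream from the supplier capacity cut: the supplier capacity cut ← the contract cost overrun.
The contract cost overrun has no stated cause, so it is the root.

the contract cost overrun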